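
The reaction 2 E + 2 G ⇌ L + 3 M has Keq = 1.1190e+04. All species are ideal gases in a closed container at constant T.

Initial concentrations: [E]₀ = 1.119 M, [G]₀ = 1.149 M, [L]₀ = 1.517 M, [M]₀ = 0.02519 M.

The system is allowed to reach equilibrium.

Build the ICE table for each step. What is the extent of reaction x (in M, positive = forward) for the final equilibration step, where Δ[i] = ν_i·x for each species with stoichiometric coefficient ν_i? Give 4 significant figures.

Q₀ = 1.4668e-05 vs Keq = 1.1190e+04 ⇒ Q<K, forward
Step 1:
                  E         G         L         M
  I           1.119     1.149     1.517   0.02519
  C         -0.9772   -0.9772    0.4886     1.466
  E          0.1418    0.1718     2.006     1.491
  solve Keq expr → x = 0.4886; check Q = 1.1190e+04

x = 0.4886 M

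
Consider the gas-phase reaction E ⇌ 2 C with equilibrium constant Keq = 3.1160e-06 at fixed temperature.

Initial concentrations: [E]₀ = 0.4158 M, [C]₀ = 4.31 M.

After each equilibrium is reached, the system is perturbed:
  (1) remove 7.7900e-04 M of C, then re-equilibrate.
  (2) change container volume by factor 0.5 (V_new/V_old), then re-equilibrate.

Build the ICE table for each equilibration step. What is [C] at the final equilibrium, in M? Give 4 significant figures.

[C]_eq = 0.004002 M

Q₀ = 44.68 vs Keq = 3.1160e-06 ⇒ Q>K, reverse
Step 1:
                    E           C
  init         0.4158        4.31
  Δ             2.154      -4.307
  eq            2.569     0.00283
  solve Keq expr → x = -2.154; check Q = 3.1160e-06
Then remove 7.7900e-04 M of C.
Step 2:
                    E           C
  init          2.569    0.002051
  Δ       -3.8939e-04  7.7879e-04
  eq            2.569    0.002829
  solve Keq expr → x = 3.8939e-04; check Q = 3.1160e-06
Then change container volume by factor 0.5 (V_new/V_old).
Step 3:
                    E           C
  init          5.138    0.005659
  Δ        8.2852e-04   -0.001657
  eq            5.139    0.004002
  solve Keq expr → x = -8.2852e-04; check Q = 3.1160e-06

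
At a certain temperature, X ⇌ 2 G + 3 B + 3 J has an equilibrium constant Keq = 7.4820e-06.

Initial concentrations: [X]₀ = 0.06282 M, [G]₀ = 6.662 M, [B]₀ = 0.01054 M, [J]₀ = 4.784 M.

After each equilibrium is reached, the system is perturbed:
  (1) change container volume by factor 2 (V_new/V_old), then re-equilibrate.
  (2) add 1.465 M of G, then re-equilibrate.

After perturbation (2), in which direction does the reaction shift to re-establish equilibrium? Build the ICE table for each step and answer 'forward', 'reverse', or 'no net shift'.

Q₀ = 0.09057 vs Keq = 7.4820e-06 ⇒ Q>K, reverse
Step 1:
                   X          G          B          J
  I          0.06282      6.662    0.01054      4.784
  C         0.003357  -0.006714   -0.01007   -0.01007
  E          0.06618      6.655 4.6837e-04      4.774
  solve Keq expr → x = -0.003357; check Q = 7.4820e-06
Then change container volume by factor 2 (V_new/V_old).
Step 2:
                   X          G          B          J
  I          0.03309      3.328 2.3418e-04      2.387
  C       -3.1389e-04 6.2778e-04 9.4168e-04 9.4168e-04
  E          0.03277      3.328   0.001176      2.388
  solve Keq expr → x = 3.1389e-04; check Q = 7.4820e-06
Then add 1.465 M of G.
Step 3:
                   X          G          B          J
  I          0.03277      4.793   0.001176      2.388
  C       8.4306e-05 -1.6861e-04 -2.5292e-04 -2.5292e-04
  E          0.03286      4.793 9.2294e-04      2.388
  solve Keq expr → x = -8.4306e-05; check Q = 7.4820e-06

Direction: reverse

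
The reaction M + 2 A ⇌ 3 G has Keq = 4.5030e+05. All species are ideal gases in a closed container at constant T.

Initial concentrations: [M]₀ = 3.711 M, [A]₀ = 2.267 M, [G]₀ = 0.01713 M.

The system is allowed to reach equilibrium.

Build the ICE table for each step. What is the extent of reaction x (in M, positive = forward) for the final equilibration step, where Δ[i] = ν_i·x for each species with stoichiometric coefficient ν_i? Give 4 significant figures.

x = 1.131 M

Q₀ = 2.6356e-07 vs Keq = 4.5030e+05 ⇒ Q<K, forward
Step 1:
                   M          A          G
  init         3.711      2.267    0.01713
  Δ           -1.131     -2.261      3.392
  eq            2.58   0.005839      3.409
  solve Keq expr → x = 1.131; check Q = 4.5030e+05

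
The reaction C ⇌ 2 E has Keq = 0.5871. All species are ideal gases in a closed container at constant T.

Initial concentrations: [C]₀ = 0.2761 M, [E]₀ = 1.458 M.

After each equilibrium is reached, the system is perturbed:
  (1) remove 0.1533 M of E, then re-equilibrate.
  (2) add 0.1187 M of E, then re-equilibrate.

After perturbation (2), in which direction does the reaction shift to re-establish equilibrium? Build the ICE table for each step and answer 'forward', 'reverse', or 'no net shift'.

Q₀ = 7.699 vs Keq = 0.5871 ⇒ Q>K, reverse
Step 1:
                   C          E
  Initial     0.2761      1.458
  Change      0.4114    -0.8227
  Equil       0.6875     0.6353
  solve Keq expr → x = -0.4114; check Q = 0.5871
Then remove 0.1533 M of E.
Step 2:
                   C          E
  Initial     0.6875      0.482
  Change    -0.06199      0.124
  Equil       0.6255      0.606
  solve Keq expr → x = 0.06199; check Q = 0.5871
Then add 0.1187 M of E.
Step 3:
                   C          E
  Initial     0.6255     0.7247
  Change     0.04795    -0.0959
  Equil       0.6734     0.6288
  solve Keq expr → x = -0.04795; check Q = 0.5871

Direction: reverse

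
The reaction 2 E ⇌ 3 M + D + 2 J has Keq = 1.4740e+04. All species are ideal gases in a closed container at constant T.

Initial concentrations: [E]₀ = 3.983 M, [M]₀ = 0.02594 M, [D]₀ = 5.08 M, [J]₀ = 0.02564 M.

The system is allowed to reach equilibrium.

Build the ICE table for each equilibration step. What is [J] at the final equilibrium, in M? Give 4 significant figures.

Q₀ = 3.6744e-09 vs Keq = 1.4740e+04 ⇒ Q<K, forward
Step 1:
                    E           M           D           J
  Initial       3.983     0.02594        5.08     0.02564
  Change       -3.234       4.852       1.617       3.234
  Equil        0.7486       4.878       6.697        3.26
  solve Keq expr → x = 1.617; check Q = 1.4740e+04

[J]_eq = 3.26 M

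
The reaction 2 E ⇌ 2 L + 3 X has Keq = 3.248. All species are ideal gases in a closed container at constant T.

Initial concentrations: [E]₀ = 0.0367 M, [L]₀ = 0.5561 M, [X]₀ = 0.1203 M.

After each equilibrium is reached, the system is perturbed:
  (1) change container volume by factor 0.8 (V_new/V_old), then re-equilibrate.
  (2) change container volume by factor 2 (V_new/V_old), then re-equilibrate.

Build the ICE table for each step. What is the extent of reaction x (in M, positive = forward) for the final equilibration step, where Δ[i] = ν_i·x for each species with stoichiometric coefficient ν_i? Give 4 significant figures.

x = 0.004072 M

Q₀ = 0.3997 vs Keq = 3.248 ⇒ Q<K, forward
Step 1:
                    E           L           X
  init         0.0367      0.5561      0.1203
  Δ          -0.01853     0.01853     0.02779
  eq          0.01817      0.5746      0.1481
  solve Keq expr → x = 0.009264; check Q = 3.248
Then change container volume by factor 0.8 (V_new/V_old).
Step 2:
                    E           L           X
  init        0.02271      0.7183      0.1851
  Δ          0.006352   -0.006352   -0.009527
  eq          0.02907      0.7119      0.1756
  solve Keq expr → x = -0.003176; check Q = 3.248
Then change container volume by factor 2 (V_new/V_old).
Step 3:
                    E           L           X
  init        0.01453       0.356     0.08779
  Δ         -0.008143    0.008143     0.01221
  eq          0.00639      0.3641         0.1
  solve Keq expr → x = 0.004072; check Q = 3.248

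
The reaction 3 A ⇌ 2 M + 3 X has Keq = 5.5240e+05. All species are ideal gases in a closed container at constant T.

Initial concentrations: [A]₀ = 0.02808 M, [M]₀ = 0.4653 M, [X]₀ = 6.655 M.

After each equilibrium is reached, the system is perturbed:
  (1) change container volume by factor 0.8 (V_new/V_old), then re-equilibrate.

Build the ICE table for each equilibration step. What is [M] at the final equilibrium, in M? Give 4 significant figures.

[M]_eq = 0.5593 M

Q₀ = 2.8822e+06 vs Keq = 5.5240e+05 ⇒ Q>K, reverse
Step 1:
                    A           M           X
  Initial     0.02808      0.4653       6.655
  Change      0.01957    -0.01305    -0.01957
  Equil       0.04765      0.4523       6.635
  solve Keq expr → x = -0.006523; check Q = 5.5240e+05
Then change container volume by factor 0.8 (V_new/V_old).
Step 2:
                    A           M           X
  Initial     0.05956      0.5653       8.294
  Change     0.008989   -0.005993   -0.008989
  Equil       0.06855      0.5593       8.285
  solve Keq expr → x = -0.002996; check Q = 5.5240e+05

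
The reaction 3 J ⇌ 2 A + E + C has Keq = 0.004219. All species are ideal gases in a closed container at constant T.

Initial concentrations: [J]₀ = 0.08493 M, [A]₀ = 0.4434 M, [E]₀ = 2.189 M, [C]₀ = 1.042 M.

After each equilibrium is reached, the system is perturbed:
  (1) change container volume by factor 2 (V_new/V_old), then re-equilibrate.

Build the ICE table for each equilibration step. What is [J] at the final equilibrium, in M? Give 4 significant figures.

Q₀ = 732 vs Keq = 0.004219 ⇒ Q>K, reverse
Step 1:
                  J         A         E         C
  I         0.08493    0.4434     2.189     1.042
  C          0.6203   -0.4135   -0.2068   -0.2068
  E          0.7052   0.02989     1.982    0.8352
  solve Keq expr → x = -0.2068; check Q = 0.004219
Then change container volume by factor 2 (V_new/V_old).
Step 2:
                  J         A         E         C
  I          0.3526   0.01495    0.9911    0.4176
  C       -0.008066  0.005377  0.002689  0.002689
  E          0.3445   0.02032    0.9938    0.4203
  solve Keq expr → x = 0.002689; check Q = 0.004219

[J]_eq = 0.3445 M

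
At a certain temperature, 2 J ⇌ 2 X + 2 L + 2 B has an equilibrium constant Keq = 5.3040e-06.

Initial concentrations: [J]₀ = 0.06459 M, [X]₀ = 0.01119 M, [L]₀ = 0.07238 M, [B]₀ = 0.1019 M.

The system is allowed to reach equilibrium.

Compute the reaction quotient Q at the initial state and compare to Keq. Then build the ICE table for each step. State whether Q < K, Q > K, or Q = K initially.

Q₀ = 1.6327e-06; Q < K (proceeds forward)

Q₀ = 1.6327e-06 vs Keq = 5.3040e-06 ⇒ Q<K, forward
Step 1:
                  J         X         L         B
  I         0.06459   0.01119   0.07238    0.1019
  C       -0.005244  0.005244  0.005244  0.005244
  E         0.05935   0.01643   0.07762    0.1071
  solve Keq expr → x = 0.002622; check Q = 5.3040e-06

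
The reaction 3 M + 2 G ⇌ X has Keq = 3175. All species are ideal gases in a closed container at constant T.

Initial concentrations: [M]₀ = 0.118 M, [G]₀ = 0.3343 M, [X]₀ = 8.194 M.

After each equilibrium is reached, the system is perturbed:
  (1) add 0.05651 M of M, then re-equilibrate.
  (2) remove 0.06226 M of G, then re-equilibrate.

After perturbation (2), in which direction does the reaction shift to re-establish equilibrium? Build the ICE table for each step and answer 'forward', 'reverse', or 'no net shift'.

Q₀ = 4.4625e+04 vs Keq = 3175 ⇒ Q>K, reverse
Step 1:
                    M           G           X
  Initial       0.118      0.3343       8.194
  Change       0.1266     0.08443    -0.04222
  Equil        0.2446      0.4187       8.152
  solve Keq expr → x = -0.04222; check Q = 3175
Then add 0.05651 M of M.
Step 2:
                    M           G           X
  Initial      0.3012      0.4187       8.152
  Change     -0.04417    -0.02945     0.01472
  Equil         0.257      0.3893       8.167
  solve Keq expr → x = 0.01472; check Q = 3175
Then remove 0.06226 M of G.
Step 3:
                    M           G           X
  Initial       0.257       0.327       8.167
  Change      0.02292     0.01528    -0.00764
  Equil        0.2799      0.3423       8.159
  solve Keq expr → x = -0.00764; check Q = 3175

Direction: reverse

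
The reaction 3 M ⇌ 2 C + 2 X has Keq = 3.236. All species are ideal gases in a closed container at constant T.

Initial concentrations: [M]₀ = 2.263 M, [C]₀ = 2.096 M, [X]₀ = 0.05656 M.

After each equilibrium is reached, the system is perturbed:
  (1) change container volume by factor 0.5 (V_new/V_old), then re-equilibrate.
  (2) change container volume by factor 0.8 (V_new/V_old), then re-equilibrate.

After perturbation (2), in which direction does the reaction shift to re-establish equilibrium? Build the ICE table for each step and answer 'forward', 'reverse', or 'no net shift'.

Q₀ = 0.001213 vs Keq = 3.236 ⇒ Q<K, forward
Step 1:
                   M          C          X
  init         2.263      2.096    0.05656
  Δ           -1.104      0.736      0.736
  eq           1.159      2.832     0.7926
  solve Keq expr → x = 0.368; check Q = 3.236
Then change container volume by factor 0.5 (V_new/V_old).
Step 2:
                   M          C          X
  init         2.318      5.664      1.585
  Δ           0.2942    -0.1961    -0.1961
  eq           2.612      5.468      1.389
  solve Keq expr → x = -0.09807; check Q = 3.236
Then change container volume by factor 0.8 (V_new/V_old).
Step 3:
                   M          C          X
  init         3.265      6.835      1.736
  Δ           0.1184   -0.07893   -0.07893
  eq           3.384      6.756      1.657
  solve Keq expr → x = -0.03947; check Q = 3.236

Direction: reverse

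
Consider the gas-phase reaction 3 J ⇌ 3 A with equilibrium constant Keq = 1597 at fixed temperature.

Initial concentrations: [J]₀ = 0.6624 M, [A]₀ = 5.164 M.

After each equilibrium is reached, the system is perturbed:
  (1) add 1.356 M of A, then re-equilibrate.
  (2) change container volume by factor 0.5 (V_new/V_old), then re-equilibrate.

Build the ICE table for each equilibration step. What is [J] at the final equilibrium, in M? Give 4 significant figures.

[J]_eq = 1.132 M

Q₀ = 473.8 vs Keq = 1597 ⇒ Q<K, forward
Step 1:
                    J           A
  init         0.6624       5.164
  Δ           -0.2032      0.2032
  eq           0.4592       5.367
  solve Keq expr → x = 0.06774; check Q = 1597
Then add 1.356 M of A.
Step 2:
                    J           A
  init         0.4592       6.723
  Δ            0.1069     -0.1069
  eq            0.566       6.616
  solve Keq expr → x = -0.03562; check Q = 1597
Then change container volume by factor 0.5 (V_new/V_old).
Step 3:
                    J           A
  init          1.132       13.23
  Δ                 0           0
  eq            1.132       13.23
  solve Keq expr → x = 0; check Q = 1597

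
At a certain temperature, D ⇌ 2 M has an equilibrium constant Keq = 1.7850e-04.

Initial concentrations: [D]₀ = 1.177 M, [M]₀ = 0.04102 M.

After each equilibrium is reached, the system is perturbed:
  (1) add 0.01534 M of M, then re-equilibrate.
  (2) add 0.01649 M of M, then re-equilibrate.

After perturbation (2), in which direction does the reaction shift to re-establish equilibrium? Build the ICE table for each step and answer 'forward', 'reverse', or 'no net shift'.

Q₀ = 0.00143 vs Keq = 1.7850e-04 ⇒ Q>K, reverse
Step 1:
                   D          M
  Initial      1.177    0.04102
  Change     0.01322   -0.02644
  Equil         1.19    0.01458
  solve Keq expr → x = -0.01322; check Q = 1.7850e-04
Then add 0.01534 M of M.
Step 2:
                   D          M
  Initial       1.19    0.02992
  Change    0.007647   -0.01529
  Equil        1.198    0.01462
  solve Keq expr → x = -0.007647; check Q = 1.7850e-04
Then add 0.01649 M of M.
Step 3:
                   D          M
  Initial      1.198    0.03111
  Change     0.00822   -0.01644
  Equil        1.206    0.01467
  solve Keq expr → x = -0.00822; check Q = 1.7850e-04

Direction: reverse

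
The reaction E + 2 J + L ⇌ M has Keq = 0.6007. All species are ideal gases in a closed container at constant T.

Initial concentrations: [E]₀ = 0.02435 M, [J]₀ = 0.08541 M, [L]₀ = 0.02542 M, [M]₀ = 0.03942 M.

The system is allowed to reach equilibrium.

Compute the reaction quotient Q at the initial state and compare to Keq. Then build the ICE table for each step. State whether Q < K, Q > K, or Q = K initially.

Q₀ = 8730; Q > K (proceeds reverse)

Q₀ = 8730 vs Keq = 0.6007 ⇒ Q>K, reverse
Step 1:
                   E          J          L          M
  Initial    0.02435    0.08541    0.02542    0.03942
  Change     0.03935    0.07871    0.03935   -0.03935
  Equil       0.0637     0.1641    0.06477 6.6760e-05
  solve Keq expr → x = -0.03935; check Q = 0.6007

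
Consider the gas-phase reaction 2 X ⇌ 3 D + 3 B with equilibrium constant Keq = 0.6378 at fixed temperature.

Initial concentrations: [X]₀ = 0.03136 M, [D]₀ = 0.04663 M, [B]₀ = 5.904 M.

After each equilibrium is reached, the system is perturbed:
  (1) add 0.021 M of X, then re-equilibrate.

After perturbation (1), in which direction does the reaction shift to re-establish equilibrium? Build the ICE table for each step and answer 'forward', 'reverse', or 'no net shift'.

Q₀ = 21.22 vs Keq = 0.6378 ⇒ Q>K, reverse
Step 1:
                    X           D           B
  init        0.03136     0.04663       5.904
  Δ           0.01796    -0.02693    -0.02693
  eq          0.04932      0.0197       5.877
  solve Keq expr → x = -0.008978; check Q = 0.6378
Then add 0.021 M of X.
Step 2:
                    X           D           B
  init        0.07032      0.0197       5.877
  Δ         -0.003013    0.004519    0.004519
  eq           0.0673     0.02422       5.882
  solve Keq expr → x = 0.001506; check Q = 0.6378

Direction: forward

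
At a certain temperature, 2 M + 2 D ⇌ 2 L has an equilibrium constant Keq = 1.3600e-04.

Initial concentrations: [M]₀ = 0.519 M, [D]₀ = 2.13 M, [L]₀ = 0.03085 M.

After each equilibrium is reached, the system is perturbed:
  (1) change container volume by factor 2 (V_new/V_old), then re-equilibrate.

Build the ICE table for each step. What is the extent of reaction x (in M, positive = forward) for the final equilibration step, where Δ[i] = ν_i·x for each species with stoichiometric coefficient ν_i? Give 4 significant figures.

x = -0.001653 M

Q₀ = 7.7878e-04 vs Keq = 1.3600e-04 ⇒ Q>K, reverse
Step 1:
                    M           D           L
  I             0.519        2.13     0.03085
  C           0.01742     0.01742    -0.01742
  E            0.5364       2.147     0.01343
  solve Keq expr → x = -0.008708; check Q = 1.3600e-04
Then change container volume by factor 2 (V_new/V_old).
Step 2:
                    M           D           L
  I            0.2682       1.074    0.006717
  C          0.003306    0.003306   -0.003306
  E            0.2715       1.077     0.00341
  solve Keq expr → x = -0.001653; check Q = 1.3600e-04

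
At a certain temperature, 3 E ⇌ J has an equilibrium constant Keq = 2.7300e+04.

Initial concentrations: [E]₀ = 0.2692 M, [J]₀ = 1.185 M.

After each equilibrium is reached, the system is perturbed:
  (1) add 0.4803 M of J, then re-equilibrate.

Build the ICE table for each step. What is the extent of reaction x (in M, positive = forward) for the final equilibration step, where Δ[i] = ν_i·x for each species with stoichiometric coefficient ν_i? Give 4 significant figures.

Q₀ = 60.74 vs Keq = 2.7300e+04 ⇒ Q<K, forward
Step 1:
                  E         J
  init       0.2692     1.185
  Δ         -0.2333   0.07777
  eq         0.0359     1.263
  solve Keq expr → x = 0.07777; check Q = 2.7300e+04
Then add 0.4803 M of J.
Step 2:
                  E         J
  init       0.0359     1.743
  Δ        0.004061 -0.001354
  eq        0.03996     1.742
  solve Keq expr → x = -0.001354; check Q = 2.7300e+04

x = -0.001354 M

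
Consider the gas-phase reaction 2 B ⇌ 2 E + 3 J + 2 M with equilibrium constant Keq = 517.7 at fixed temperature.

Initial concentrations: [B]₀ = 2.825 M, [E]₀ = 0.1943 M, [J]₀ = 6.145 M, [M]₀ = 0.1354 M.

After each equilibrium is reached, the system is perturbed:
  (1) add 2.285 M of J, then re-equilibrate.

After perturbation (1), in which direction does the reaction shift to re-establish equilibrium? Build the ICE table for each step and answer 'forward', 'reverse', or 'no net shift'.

Q₀ = 0.02012 vs Keq = 517.7 ⇒ Q<K, forward
Step 1:
                    B           E           J           M
  Initial       2.825      0.1943       6.145      0.1354
  Change        -1.15        1.15       1.724        1.15
  Equil         1.675       1.344       7.869       1.285
  solve Keq expr → x = 0.5748; check Q = 517.7
Then add 2.285 M of J.
Step 2:
                    B           E           J           M
  Initial       1.675       1.344       10.15       1.285
  Change       0.1582     -0.1582     -0.2373     -0.1582
  Equil         1.834       1.186       9.917       1.127
  solve Keq expr → x = -0.07911; check Q = 517.7

Direction: reverse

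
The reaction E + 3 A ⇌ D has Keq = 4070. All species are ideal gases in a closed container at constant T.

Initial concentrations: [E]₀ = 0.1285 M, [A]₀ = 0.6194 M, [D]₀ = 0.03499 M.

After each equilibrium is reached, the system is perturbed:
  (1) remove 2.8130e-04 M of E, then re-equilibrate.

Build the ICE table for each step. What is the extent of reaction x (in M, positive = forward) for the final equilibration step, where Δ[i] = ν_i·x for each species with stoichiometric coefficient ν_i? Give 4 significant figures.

x = -2.5123e-04 M

Q₀ = 1.146 vs Keq = 4070 ⇒ Q<K, forward
Step 1:
                    E           A           D
  I            0.1285      0.6194     0.03499
  C           -0.1257     -0.3772      0.1257
  E          0.002778      0.2422      0.1607
  solve Keq expr → x = 0.1257; check Q = 4070
Then remove 2.8130e-04 M of E.
Step 2:
                    E           A           D
  I          0.002497      0.2422      0.1607
  C        2.5123e-04  7.5368e-04 -2.5123e-04
  E          0.002748       0.243      0.1605
  solve Keq expr → x = -2.5123e-04; check Q = 4070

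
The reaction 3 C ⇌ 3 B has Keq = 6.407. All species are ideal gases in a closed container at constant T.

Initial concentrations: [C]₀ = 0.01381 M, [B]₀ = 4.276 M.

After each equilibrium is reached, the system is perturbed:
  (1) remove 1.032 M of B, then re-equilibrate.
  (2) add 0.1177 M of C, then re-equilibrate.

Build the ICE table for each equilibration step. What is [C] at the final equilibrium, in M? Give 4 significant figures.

Q₀ = 2.9685e+07 vs Keq = 6.407 ⇒ Q>K, reverse
Step 1:
                   C          B
  Initial    0.01381      4.276
  Change       1.488     -1.488
  Equil        1.501      2.788
  solve Keq expr → x = -0.4958; check Q = 6.407
Then remove 1.032 M of B.
Step 2:
                   C          B
  Initial      1.501      1.756
  Change     -0.3612     0.3612
  Equil         1.14      2.118
  solve Keq expr → x = 0.1204; check Q = 6.407
Then add 0.1177 M of C.
Step 3:
                   C          B
  Initial      1.258      2.118
  Change    -0.07651    0.07651
  Equil        1.181      2.194
  solve Keq expr → x = 0.0255; check Q = 6.407

[C]_eq = 1.181 M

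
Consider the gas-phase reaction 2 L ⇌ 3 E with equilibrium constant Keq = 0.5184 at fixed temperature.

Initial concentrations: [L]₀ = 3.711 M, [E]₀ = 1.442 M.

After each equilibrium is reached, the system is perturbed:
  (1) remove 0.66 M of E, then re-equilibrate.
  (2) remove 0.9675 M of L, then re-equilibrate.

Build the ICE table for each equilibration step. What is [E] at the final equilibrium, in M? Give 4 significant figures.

Q₀ = 0.2177 vs Keq = 0.5184 ⇒ Q<K, forward
Step 1:
                   L          E
  I            3.711      1.442
  C          -0.2613      0.392
  E             3.45      1.834
  solve Keq expr → x = 0.1307; check Q = 0.5184
Then remove 0.66 M of E.
Step 2:
                   L          E
  I             3.45      1.174
  C          -0.3547      0.532
  E            3.095      1.706
  solve Keq expr → x = 0.1773; check Q = 0.5184
Then remove 0.9675 M of L.
Step 3:
                   L          E
  I            2.127      1.706
  C           0.1975    -0.2962
  E            2.325       1.41
  solve Keq expr → x = -0.09874; check Q = 0.5184

[E]_eq = 1.41 M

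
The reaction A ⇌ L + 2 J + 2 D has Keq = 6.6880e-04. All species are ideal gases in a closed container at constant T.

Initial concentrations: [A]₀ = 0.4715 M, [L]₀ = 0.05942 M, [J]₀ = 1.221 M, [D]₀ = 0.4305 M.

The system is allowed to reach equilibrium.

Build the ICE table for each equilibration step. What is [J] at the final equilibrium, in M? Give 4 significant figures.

[J]_eq = 1.108 M

Q₀ = 0.03482 vs Keq = 6.6880e-04 ⇒ Q>K, reverse
Step 1:
                  A         L         J         D
  init       0.4715   0.05942     1.221    0.4305
  Δ         0.05656  -0.05656   -0.1131   -0.1131
  eq         0.5281  0.002857     1.108    0.3174
  solve Keq expr → x = -0.05656; check Q = 6.6880e-04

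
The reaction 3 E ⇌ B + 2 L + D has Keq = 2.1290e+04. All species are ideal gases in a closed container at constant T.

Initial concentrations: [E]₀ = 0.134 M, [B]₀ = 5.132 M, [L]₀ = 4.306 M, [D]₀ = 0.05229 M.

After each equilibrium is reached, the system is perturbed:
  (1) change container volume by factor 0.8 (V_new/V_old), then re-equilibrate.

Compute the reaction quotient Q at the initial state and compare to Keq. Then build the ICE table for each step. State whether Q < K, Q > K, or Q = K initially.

Q₀ = 2068; Q < K (proceeds forward)

Q₀ = 2068 vs Keq = 2.1290e+04 ⇒ Q<K, forward
Step 1:
                  E         B         L         D
  I           0.134     5.132     4.306   0.05229
  C        -0.06437   0.02146   0.04291   0.02146
  E         0.06963     5.153     4.349   0.07375
  solve Keq expr → x = 0.02146; check Q = 2.1290e+04
Then change container volume by factor 0.8 (V_new/V_old).
Step 2:
                  E         B         L         D
  I         0.08704     6.442     5.436   0.09218
  C        0.005985 -0.001995  -0.00399 -0.001995
  E         0.09302      6.44     5.432   0.09019
  solve Keq expr → x = -0.001995; check Q = 2.1290e+04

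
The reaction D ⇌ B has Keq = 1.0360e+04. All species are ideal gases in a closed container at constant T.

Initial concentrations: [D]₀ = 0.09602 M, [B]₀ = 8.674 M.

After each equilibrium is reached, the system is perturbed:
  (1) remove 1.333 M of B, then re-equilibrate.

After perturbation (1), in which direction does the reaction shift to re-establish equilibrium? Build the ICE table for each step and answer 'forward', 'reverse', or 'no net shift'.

Direction: forward

Q₀ = 90.34 vs Keq = 1.0360e+04 ⇒ Q<K, forward
Step 1:
                   D          B
  Initial    0.09602      8.674
  Change    -0.09517    0.09517
  Equil   8.4645e-04      8.769
  solve Keq expr → x = 0.09517; check Q = 1.0360e+04
Then remove 1.333 M of B.
Step 2:
                   D          B
  Initial 8.4645e-04      7.436
  Change  -1.2866e-04 1.2866e-04
  Equil   7.1779e-04      7.436
  solve Keq expr → x = 1.2866e-04; check Q = 1.0360e+04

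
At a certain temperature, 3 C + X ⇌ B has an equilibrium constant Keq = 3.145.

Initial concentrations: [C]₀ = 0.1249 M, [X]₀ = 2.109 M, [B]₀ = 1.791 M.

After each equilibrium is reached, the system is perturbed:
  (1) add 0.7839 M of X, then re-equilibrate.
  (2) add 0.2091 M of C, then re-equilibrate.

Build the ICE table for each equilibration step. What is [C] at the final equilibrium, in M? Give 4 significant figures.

Q₀ = 435.8 vs Keq = 3.145 ⇒ Q>K, reverse
Step 1:
                    C           X           B
  Initial      0.1249       2.109       1.791
  Change       0.4861       0.162      -0.162
  Equil         0.611       2.271       1.629
  solve Keq expr → x = -0.162; check Q = 3.145
Then add 0.7839 M of X.
Step 2:
                    C           X           B
  Initial       0.611       3.055       1.629
  Change     -0.05435    -0.01812     0.01812
  Equil        0.5566       3.037       1.647
  solve Keq expr → x = 0.01812; check Q = 3.145
Then add 0.2091 M of C.
Step 3:
                    C           X           B
  Initial      0.7657       3.037       1.647
  Change      -0.1976    -0.06588     0.06588
  Equil        0.5681       2.971       1.713
  solve Keq expr → x = 0.06588; check Q = 3.145

[C]_eq = 0.5681 M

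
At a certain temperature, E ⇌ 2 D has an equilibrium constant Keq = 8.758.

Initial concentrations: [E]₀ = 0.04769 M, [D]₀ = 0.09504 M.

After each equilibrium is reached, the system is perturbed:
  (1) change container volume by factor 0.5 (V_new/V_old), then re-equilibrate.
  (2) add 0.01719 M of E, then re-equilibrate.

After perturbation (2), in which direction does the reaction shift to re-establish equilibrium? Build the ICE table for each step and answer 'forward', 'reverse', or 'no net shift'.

Direction: forward

Q₀ = 0.1894 vs Keq = 8.758 ⇒ Q<K, forward
Step 1:
                    E           D
  Initial     0.04769     0.09504
  Change     -0.04387     0.08775
  Equil      0.003815      0.1828
  solve Keq expr → x = 0.04387; check Q = 8.758
Then change container volume by factor 0.5 (V_new/V_old).
Step 2:
                    E           D
  Initial     0.00763      0.3656
  Change     0.006555    -0.01311
  Equil       0.01419      0.3525
  solve Keq expr → x = -0.006555; check Q = 8.758
Then add 0.01719 M of E.
Step 3:
                    E           D
  Initial     0.03138      0.3525
  Change     -0.01472     0.02944
  Equil       0.01665      0.3819
  solve Keq expr → x = 0.01472; check Q = 8.758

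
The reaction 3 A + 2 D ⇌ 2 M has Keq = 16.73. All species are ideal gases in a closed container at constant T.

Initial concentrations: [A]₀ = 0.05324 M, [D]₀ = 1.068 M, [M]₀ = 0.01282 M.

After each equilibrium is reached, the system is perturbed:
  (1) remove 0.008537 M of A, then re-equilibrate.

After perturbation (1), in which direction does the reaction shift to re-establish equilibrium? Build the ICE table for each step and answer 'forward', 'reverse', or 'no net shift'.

Q₀ = 0.9548 vs Keq = 16.73 ⇒ Q<K, forward
Step 1:
                   A          D          M
  I          0.05324      1.068    0.01282
  C         -0.01999   -0.01333    0.01333
  E          0.03325      1.055    0.02615
  solve Keq expr → x = 0.006665; check Q = 16.73
Then remove 0.008537 M of A.
Step 2:
                   A          D          M
  I          0.02471      1.055    0.02615
  C         0.005364   0.003576  -0.003576
  E          0.03007      1.058    0.02257
  solve Keq expr → x = -0.001788; check Q = 16.73

Direction: reverse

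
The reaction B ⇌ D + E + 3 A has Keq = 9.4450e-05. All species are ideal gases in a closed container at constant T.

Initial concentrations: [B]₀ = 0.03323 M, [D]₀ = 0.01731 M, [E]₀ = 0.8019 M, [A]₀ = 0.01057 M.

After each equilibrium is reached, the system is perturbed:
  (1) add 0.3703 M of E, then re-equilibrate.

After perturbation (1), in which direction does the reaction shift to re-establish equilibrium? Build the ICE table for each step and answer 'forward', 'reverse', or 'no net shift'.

Direction: reverse

Q₀ = 4.9330e-07 vs Keq = 9.4450e-05 ⇒ Q<K, forward
Step 1:
                   B          D          E          A
  Initial    0.03323    0.01731     0.8019    0.01057
  Change    -0.01134    0.01134    0.01134    0.03403
  Equil      0.02189    0.02865     0.8132     0.0446
  solve Keq expr → x = 0.01134; check Q = 9.4450e-05
Then add 0.3703 M of E.
Step 2:
                   B          D          E          A
  Initial    0.02189    0.02865      1.184     0.0446
  Change    0.001285  -0.001285  -0.001285  -0.003855
  Equil      0.02317    0.02737      1.182    0.04074
  solve Keq expr → x = -0.001285; check Q = 9.4450e-05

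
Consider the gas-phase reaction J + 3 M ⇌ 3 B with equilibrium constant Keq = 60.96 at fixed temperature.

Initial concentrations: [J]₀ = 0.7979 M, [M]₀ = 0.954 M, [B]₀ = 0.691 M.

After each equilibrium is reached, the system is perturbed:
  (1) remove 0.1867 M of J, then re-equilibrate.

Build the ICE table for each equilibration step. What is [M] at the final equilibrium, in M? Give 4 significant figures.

Q₀ = 0.4763 vs Keq = 60.96 ⇒ Q<K, forward
Step 1:
                    J           M           B
  Initial      0.7979       0.954       0.691
  Change      -0.1914     -0.5742      0.5742
  Equil        0.6065      0.3798       1.265
  solve Keq expr → x = 0.1914; check Q = 60.96
Then remove 0.1867 M of J.
Step 2:
                    J           M           B
  Initial      0.4198      0.3798       1.265
  Change      0.01141     0.03422    -0.03422
  Equil        0.4312       0.414       1.231
  solve Keq expr → x = -0.01141; check Q = 60.96

[M]_eq = 0.414 M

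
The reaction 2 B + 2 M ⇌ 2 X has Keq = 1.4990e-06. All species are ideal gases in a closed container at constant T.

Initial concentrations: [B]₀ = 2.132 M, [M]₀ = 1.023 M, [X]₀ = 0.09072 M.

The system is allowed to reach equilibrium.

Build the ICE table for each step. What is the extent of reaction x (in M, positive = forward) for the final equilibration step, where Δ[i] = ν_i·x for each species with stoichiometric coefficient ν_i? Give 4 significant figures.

x = -0.04385 M

Q₀ = 0.00173 vs Keq = 1.4990e-06 ⇒ Q>K, reverse
Step 1:
                  B         M         X
  Initial     2.132     1.023   0.09072
  Change     0.0877    0.0877   -0.0877
  Equil        2.22     1.111  0.003019
  solve Keq expr → x = -0.04385; check Q = 1.4990e-06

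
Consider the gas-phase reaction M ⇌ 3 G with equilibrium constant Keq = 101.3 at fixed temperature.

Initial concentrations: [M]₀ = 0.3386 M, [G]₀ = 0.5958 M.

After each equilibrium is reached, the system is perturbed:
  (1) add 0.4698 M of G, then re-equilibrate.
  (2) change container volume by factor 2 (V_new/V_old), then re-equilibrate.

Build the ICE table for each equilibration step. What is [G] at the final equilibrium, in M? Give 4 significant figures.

[G]_eq = 1.01 M

Q₀ = 0.6246 vs Keq = 101.3 ⇒ Q<K, forward
Step 1:
                   M          G
  init        0.3386     0.5958
  Δ          -0.3046     0.9139
  eq         0.03397       1.51
  solve Keq expr → x = 0.3046; check Q = 101.3
Then add 0.4698 M of G.
Step 2:
                   M          G
  init       0.03397      1.979
  Δ            0.032   -0.09599
  eq         0.06596      1.884
  solve Keq expr → x = -0.032; check Q = 101.3
Then change container volume by factor 2 (V_new/V_old).
Step 3:
                   M          G
  init       0.03298     0.9418
  Δ         -0.02281    0.06842
  eq         0.01018       1.01
  solve Keq expr → x = 0.02281; check Q = 101.3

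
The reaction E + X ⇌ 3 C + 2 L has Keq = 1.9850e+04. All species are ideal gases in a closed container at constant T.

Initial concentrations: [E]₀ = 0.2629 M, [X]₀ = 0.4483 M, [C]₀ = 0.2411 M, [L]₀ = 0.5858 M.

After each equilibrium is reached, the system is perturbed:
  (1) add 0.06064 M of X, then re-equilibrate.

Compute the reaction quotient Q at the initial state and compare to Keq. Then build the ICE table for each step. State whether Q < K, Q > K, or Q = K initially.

Q₀ = 0.04081; Q < K (proceeds forward)

Q₀ = 0.04081 vs Keq = 1.9850e+04 ⇒ Q<K, forward
Step 1:
                   E          X          C          L
  I           0.2629     0.4483     0.2411     0.5858
  C          -0.2625    -0.2625     0.7876     0.5251
  E       3.6432e-04     0.1858      1.029      1.111
  solve Keq expr → x = 0.2625; check Q = 1.9850e+04
Then add 0.06064 M of X.
Step 2:
                   E          X          C          L
  I       3.6432e-04     0.2464      1.029      1.111
  C       -8.9256e-05 -8.9256e-05 2.6777e-04 1.7851e-04
  E       2.7506e-04     0.2463      1.029      1.111
  solve Keq expr → x = 8.9256e-05; check Q = 1.9850e+04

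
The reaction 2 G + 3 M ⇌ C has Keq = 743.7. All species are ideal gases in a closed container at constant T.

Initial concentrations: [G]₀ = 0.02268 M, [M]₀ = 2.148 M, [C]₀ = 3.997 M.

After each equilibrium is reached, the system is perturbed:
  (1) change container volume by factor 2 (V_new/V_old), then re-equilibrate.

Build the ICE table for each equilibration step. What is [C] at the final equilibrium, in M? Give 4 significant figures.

[C]_eq = 1.982 M

Q₀ = 784.1 vs Keq = 743.7 ⇒ Q>K, reverse
Step 1:
                  G         M         C
  Initial   0.02268     2.148     3.997
  Change  5.9188e-04 8.8782e-04 -2.9594e-04
  Equil     0.02327     2.149     3.997
  solve Keq expr → x = -2.9594e-04; check Q = 743.7
Then change container volume by factor 2 (V_new/V_old).
Step 2:
                  G         M         C
  Initial   0.01164     1.074     1.998
  Change     0.0318    0.0477   -0.0159
  Equil     0.04343     1.122     1.982
  solve Keq expr → x = -0.0159; check Q = 743.7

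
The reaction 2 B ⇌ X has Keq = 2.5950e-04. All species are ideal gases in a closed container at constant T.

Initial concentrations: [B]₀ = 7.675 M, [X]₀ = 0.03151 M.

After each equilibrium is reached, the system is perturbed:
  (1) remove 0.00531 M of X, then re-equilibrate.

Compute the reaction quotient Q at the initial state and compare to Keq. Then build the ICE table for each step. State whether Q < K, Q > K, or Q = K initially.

Q₀ = 5.3492e-04; Q > K (proceeds reverse)

Q₀ = 5.3492e-04 vs Keq = 2.5950e-04 ⇒ Q>K, reverse
Step 1:
                  B         X
  Initial     7.675   0.03151
  Change    0.03219   -0.0161
  Equil       7.707   0.01541
  solve Keq expr → x = -0.0161; check Q = 2.5950e-04
Then remove 0.00531 M of X.
Step 2:
                  B         X
  Initial     7.707    0.0101
  Change   -0.01054  0.005268
  Equil       7.697   0.01537
  solve Keq expr → x = 0.005268; check Q = 2.5950e-04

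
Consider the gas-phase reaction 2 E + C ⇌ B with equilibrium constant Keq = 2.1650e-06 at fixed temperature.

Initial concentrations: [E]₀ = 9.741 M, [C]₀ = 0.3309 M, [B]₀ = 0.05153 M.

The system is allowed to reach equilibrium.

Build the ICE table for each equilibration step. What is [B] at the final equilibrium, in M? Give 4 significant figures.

[B]_eq = 8.0215e-05 M

Q₀ = 0.001641 vs Keq = 2.1650e-06 ⇒ Q>K, reverse
Step 1:
                   E          C          B
  init         9.741     0.3309    0.05153
  Δ           0.1029    0.05145   -0.05145
  eq           9.844     0.3823 8.0215e-05
  solve Keq expr → x = -0.05145; check Q = 2.1650e-06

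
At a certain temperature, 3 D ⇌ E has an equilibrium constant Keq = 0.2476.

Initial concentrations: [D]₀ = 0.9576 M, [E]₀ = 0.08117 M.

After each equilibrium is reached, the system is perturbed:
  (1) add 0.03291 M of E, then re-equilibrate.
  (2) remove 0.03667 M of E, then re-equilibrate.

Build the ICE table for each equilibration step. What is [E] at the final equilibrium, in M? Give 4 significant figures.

[E]_eq = 0.1286 M

Q₀ = 0.09244 vs Keq = 0.2476 ⇒ Q<K, forward
Step 1:
                    D           E
  init         0.9576     0.08117
  Δ           -0.1491     0.04969
  eq           0.8085      0.1309
  solve Keq expr → x = 0.04969; check Q = 0.2476
Then add 0.03291 M of E.
Step 2:
                    D           E
  init         0.8085      0.1638
  Δ           0.03905    -0.01302
  eq           0.8476      0.1508
  solve Keq expr → x = -0.01302; check Q = 0.2476
Then remove 0.03667 M of E.
Step 3:
                    D           E
  init         0.8476      0.1141
  Δ          -0.04366     0.01455
  eq           0.8039      0.1286
  solve Keq expr → x = 0.01455; check Q = 0.2476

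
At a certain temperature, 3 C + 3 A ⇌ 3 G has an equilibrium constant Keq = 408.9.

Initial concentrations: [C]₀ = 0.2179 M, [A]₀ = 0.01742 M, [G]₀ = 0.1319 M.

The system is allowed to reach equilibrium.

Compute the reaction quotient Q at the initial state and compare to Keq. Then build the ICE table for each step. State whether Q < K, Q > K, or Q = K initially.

Q₀ = 4.1958e+04 vs Keq = 408.9 ⇒ Q>K, reverse
Step 1:
                  C         A         G
  Initial    0.2179   0.01742    0.1319
  Change    0.03454   0.03454  -0.03454
  Equil      0.2524   0.05196   0.09736
  solve Keq expr → x = -0.01151; check Q = 408.9

Q₀ = 4.1958e+04; Q > K (proceeds reverse)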